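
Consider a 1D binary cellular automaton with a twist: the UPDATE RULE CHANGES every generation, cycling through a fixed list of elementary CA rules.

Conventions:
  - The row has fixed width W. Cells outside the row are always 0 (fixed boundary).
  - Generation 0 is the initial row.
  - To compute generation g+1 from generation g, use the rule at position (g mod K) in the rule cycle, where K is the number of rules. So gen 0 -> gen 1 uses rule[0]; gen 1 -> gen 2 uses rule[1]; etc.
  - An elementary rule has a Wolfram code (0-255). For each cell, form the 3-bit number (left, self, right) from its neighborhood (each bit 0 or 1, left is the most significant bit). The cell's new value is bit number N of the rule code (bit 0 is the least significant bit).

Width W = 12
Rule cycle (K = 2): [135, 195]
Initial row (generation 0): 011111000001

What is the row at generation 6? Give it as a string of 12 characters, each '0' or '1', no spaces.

Answer: 001111101000

Derivation:
Gen 0: 011111000001
Gen 1 (rule 135): 101110011111
Gen 2 (rule 195): 000110101111
Gen 3 (rule 135): 111000100110
Gen 4 (rule 195): 011011001010
Gen 5 (rule 135): 100000011010
Gen 6 (rule 195): 001111101000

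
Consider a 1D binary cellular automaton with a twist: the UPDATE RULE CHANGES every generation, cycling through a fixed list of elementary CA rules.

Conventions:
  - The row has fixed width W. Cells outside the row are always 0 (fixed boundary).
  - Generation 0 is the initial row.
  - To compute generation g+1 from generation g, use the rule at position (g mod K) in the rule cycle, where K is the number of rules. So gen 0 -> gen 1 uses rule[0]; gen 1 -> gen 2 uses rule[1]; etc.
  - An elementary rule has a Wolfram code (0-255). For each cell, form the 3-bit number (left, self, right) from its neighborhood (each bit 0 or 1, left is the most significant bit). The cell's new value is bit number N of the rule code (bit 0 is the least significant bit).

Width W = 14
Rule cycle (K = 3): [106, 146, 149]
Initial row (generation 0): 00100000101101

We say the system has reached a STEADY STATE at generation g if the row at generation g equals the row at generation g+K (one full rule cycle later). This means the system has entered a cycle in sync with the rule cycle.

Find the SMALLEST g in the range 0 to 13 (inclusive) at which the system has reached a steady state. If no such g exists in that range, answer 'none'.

Gen 0: 00100000101101
Gen 1 (rule 106): 01000001011110
Gen 2 (rule 146): 10100010001101
Gen 3 (rule 149): 10111011100001
Gen 4 (rule 106): 01101110100010
Gen 5 (rule 146): 10000100010101
Gen 6 (rule 149): 11110111010101
Gen 7 (rule 106): 10011101101010
Gen 8 (rule 146): 01101000000001
Gen 9 (rule 149): 00001111111101
Gen 10 (rule 106): 00011000000110
Gen 11 (rule 146): 00100100001001
Gen 12 (rule 149): 10110111101101
Gen 13 (rule 106): 01111100111110
Gen 14 (rule 146): 10111011011101
Gen 15 (rule 149): 10010000001001
Gen 16 (rule 106): 00100000010010

Answer: none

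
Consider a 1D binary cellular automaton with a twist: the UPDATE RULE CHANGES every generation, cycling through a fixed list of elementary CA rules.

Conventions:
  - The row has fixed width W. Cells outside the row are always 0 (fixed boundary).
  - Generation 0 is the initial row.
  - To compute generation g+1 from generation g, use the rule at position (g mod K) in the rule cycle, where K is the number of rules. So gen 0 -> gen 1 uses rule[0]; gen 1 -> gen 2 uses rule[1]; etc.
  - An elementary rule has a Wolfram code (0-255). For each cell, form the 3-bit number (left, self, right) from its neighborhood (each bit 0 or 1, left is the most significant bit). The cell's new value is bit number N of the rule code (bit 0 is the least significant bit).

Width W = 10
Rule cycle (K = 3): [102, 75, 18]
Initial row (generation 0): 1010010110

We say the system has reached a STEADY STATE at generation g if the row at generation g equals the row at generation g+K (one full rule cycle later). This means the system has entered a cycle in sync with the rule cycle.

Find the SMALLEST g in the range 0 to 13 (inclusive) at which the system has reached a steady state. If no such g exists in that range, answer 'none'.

Gen 0: 1010010110
Gen 1 (rule 102): 1110111010
Gen 2 (rule 75): 1010101000
Gen 3 (rule 18): 0000000100
Gen 4 (rule 102): 0000001100
Gen 5 (rule 75): 1111111101
Gen 6 (rule 18): 0000000000
Gen 7 (rule 102): 0000000000
Gen 8 (rule 75): 1111111111
Gen 9 (rule 18): 0000000000
Gen 10 (rule 102): 0000000000
Gen 11 (rule 75): 1111111111
Gen 12 (rule 18): 0000000000
Gen 13 (rule 102): 0000000000
Gen 14 (rule 75): 1111111111
Gen 15 (rule 18): 0000000000
Gen 16 (rule 102): 0000000000

Answer: 6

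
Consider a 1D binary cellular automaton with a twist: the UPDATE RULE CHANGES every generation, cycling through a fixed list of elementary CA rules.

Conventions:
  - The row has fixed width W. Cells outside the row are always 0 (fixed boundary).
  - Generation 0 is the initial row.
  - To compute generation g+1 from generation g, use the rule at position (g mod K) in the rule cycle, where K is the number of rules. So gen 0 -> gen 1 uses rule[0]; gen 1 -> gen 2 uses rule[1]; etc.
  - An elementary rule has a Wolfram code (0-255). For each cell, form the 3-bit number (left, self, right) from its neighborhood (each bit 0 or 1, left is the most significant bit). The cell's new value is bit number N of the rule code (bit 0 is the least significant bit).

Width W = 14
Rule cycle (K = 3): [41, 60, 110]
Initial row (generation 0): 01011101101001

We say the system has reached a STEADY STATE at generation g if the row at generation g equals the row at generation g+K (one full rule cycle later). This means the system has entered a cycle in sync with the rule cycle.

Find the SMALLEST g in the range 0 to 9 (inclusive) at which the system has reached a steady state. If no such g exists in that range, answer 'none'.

Answer: none

Derivation:
Gen 0: 01011101101001
Gen 1 (rule 41): 00110011010000
Gen 2 (rule 60): 00101010111000
Gen 3 (rule 110): 01111111101000
Gen 4 (rule 41): 01000000010011
Gen 5 (rule 60): 01100000011010
Gen 6 (rule 110): 11100000111110
Gen 7 (rule 41): 10001110100000
Gen 8 (rule 60): 11001001110000
Gen 9 (rule 110): 11011011010000
Gen 10 (rule 41): 10110110100111
Gen 11 (rule 60): 11101101110100
Gen 12 (rule 110): 10111111011100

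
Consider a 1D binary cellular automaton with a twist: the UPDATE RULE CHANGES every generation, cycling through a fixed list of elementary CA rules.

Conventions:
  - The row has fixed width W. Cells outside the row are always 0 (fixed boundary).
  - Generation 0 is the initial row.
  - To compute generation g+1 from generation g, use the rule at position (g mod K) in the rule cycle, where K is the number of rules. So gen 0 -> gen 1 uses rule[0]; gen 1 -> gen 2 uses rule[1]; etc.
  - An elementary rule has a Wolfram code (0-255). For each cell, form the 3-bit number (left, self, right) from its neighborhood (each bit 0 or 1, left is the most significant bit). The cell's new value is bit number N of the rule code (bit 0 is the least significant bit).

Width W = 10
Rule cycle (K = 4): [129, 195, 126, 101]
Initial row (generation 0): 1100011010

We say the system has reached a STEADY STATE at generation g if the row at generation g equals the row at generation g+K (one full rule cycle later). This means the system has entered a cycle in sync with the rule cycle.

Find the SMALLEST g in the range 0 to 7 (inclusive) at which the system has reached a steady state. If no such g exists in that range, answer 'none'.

Answer: 1

Derivation:
Gen 0: 1100011010
Gen 1 (rule 129): 0001000000
Gen 2 (rule 195): 1110011111
Gen 3 (rule 126): 1011110001
Gen 4 (rule 101): 1100010101
Gen 5 (rule 129): 0001000000
Gen 6 (rule 195): 1110011111
Gen 7 (rule 126): 1011110001
Gen 8 (rule 101): 1100010101
Gen 9 (rule 129): 0001000000
Gen 10 (rule 195): 1110011111
Gen 11 (rule 126): 1011110001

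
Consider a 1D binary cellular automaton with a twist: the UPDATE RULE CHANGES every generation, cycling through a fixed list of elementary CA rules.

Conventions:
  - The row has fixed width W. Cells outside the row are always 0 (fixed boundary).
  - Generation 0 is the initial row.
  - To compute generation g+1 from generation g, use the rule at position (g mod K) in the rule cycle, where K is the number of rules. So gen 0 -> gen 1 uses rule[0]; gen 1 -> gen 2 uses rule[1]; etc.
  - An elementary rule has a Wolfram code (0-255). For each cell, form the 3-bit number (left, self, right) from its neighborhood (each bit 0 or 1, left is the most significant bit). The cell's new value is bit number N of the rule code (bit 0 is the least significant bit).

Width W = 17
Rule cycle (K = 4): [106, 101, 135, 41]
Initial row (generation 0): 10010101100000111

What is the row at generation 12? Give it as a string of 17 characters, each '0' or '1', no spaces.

Gen 0: 10010101100000111
Gen 1 (rule 106): 00101011100001101
Gen 2 (rule 101): 10111100101100111
Gen 3 (rule 135): 10011001100001010
Gen 4 (rule 41): 00010001001100100
Gen 5 (rule 106): 00100010011101000
Gen 6 (rule 101): 10101010000111011
Gen 7 (rule 135): 10101010111010000
Gen 8 (rule 41): 01010101100100111
Gen 9 (rule 106): 10101011101001101
Gen 10 (rule 101): 11111100111000111
Gen 11 (rule 135): 01111001010011010
Gen 12 (rule 41): 01000000100010100

Answer: 01000000100010100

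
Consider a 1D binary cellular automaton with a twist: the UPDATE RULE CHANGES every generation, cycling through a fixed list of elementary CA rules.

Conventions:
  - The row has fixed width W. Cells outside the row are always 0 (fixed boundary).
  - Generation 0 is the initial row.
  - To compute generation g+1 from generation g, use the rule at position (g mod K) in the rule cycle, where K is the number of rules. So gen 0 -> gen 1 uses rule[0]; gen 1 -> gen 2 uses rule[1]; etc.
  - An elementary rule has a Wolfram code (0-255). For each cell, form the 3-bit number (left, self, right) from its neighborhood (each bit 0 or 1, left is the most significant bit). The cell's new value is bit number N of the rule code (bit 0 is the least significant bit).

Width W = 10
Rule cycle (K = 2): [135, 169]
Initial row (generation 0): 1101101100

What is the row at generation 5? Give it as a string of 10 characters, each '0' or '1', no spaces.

Answer: 1011100111

Derivation:
Gen 0: 1101101100
Gen 1 (rule 135): 0000000001
Gen 2 (rule 169): 1111111100
Gen 3 (rule 135): 0111111001
Gen 4 (rule 169): 0111110000
Gen 5 (rule 135): 1011100111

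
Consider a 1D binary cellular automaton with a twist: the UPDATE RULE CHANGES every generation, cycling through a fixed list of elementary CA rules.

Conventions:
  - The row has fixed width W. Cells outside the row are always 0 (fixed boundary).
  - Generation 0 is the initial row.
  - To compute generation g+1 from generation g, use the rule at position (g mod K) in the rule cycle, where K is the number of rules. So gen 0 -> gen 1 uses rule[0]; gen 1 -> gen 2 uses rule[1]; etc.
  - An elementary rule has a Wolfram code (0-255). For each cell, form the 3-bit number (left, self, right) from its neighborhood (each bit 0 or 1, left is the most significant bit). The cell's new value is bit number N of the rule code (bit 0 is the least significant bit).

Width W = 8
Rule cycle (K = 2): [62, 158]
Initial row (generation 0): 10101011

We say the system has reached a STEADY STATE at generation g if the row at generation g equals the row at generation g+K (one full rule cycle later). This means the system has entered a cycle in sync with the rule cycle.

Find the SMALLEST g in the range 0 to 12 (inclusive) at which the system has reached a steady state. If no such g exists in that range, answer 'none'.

Gen 0: 10101011
Gen 1 (rule 62): 11111110
Gen 2 (rule 158): 11111101
Gen 3 (rule 62): 10000011
Gen 4 (rule 158): 11000110
Gen 5 (rule 62): 10101101
Gen 6 (rule 158): 10101001
Gen 7 (rule 62): 11111111
Gen 8 (rule 158): 11111110
Gen 9 (rule 62): 10000001
Gen 10 (rule 158): 11000011
Gen 11 (rule 62): 10100110
Gen 12 (rule 158): 10111101
Gen 13 (rule 62): 11100011
Gen 14 (rule 158): 11010110

Answer: none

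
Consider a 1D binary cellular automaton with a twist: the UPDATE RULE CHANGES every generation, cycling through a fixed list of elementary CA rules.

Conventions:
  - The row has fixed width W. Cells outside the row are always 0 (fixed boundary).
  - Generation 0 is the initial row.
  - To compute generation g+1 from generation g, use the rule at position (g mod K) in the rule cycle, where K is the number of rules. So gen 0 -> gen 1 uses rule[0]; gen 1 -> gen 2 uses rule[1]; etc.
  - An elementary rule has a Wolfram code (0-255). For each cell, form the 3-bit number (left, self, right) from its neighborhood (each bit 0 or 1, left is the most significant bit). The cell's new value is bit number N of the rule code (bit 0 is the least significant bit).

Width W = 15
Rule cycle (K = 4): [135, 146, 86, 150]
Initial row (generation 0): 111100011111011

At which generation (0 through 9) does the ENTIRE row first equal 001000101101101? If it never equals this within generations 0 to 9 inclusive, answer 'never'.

Gen 0: 111100011111011
Gen 1 (rule 135): 011001101110000
Gen 2 (rule 146): 100110000101000
Gen 3 (rule 86): 111011001101100
Gen 4 (rule 150): 010000110000010
Gen 5 (rule 135): 110111000111110
Gen 6 (rule 146): 000010101011101
Gen 7 (rule 86): 000110101000101
Gen 8 (rule 150): 001000101101101
Gen 9 (rule 135): 111011100000001

Answer: 8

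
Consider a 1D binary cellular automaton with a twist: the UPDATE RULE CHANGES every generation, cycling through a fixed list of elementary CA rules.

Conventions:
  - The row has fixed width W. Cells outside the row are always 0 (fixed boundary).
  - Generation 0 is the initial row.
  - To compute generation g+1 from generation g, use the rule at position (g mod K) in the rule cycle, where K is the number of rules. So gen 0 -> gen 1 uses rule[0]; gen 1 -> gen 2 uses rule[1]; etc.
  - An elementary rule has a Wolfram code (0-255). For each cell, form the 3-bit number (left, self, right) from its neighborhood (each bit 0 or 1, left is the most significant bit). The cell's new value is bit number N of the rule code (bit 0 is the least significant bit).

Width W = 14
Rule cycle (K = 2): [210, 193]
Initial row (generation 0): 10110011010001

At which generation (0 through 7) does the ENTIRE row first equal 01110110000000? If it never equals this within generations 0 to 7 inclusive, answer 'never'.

Gen 0: 10110011010001
Gen 1 (rule 210): 00011101001010
Gen 2 (rule 193): 11001100000000
Gen 3 (rule 210): 01110110000000
Gen 4 (rule 193): 00110010111111
Gen 5 (rule 210): 01011100011111
Gen 6 (rule 193): 00001101001111
Gen 7 (rule 210): 00010100110111

Answer: 3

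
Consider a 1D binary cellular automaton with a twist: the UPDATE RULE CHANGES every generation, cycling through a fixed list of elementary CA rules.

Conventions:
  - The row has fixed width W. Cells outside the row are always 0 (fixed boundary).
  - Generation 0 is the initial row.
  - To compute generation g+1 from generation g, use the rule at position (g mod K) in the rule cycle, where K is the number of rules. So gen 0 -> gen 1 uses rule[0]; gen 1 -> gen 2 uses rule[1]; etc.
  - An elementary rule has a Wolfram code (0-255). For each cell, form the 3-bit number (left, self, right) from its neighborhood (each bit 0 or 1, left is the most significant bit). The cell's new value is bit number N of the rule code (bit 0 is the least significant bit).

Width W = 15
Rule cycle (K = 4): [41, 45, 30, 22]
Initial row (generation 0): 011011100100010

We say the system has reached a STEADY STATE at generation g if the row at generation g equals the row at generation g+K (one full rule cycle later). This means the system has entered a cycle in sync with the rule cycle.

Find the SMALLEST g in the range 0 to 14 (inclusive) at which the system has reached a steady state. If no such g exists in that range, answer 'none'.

Answer: none

Derivation:
Gen 0: 011011100100010
Gen 1 (rule 41): 010110000001000
Gen 2 (rule 45): 011100111101011
Gen 3 (rule 30): 110011100001010
Gen 4 (rule 22): 001100010011011
Gen 5 (rule 41): 101001000010110
Gen 6 (rule 45): 111001011011100
Gen 7 (rule 30): 100111010010010
Gen 8 (rule 22): 111000011111111
Gen 9 (rule 41): 100011010000000
Gen 10 (rule 45): 101010110111111
Gen 11 (rule 30): 101010100100000
Gen 12 (rule 22): 101010111110000
Gen 13 (rule 41): 010101100000111
Gen 14 (rule 45): 011111001110100
Gen 15 (rule 30): 110000111000110
Gen 16 (rule 22): 001001000101001
Gen 17 (rule 41): 100000010010000
Gen 18 (rule 45): 101111010010111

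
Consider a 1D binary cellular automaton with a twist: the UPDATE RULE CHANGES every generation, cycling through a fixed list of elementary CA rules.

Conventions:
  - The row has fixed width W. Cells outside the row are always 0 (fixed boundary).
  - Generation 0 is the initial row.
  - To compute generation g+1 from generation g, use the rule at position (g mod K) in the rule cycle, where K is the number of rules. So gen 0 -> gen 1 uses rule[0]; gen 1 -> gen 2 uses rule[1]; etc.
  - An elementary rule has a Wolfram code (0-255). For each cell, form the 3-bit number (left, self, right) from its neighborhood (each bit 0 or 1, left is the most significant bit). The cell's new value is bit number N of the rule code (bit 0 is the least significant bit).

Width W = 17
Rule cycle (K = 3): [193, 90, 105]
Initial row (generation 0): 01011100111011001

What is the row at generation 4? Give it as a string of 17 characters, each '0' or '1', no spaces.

Gen 0: 01011100111011001
Gen 1 (rule 193): 00001100011001000
Gen 2 (rule 90): 00011110111110100
Gen 3 (rule 105): 11010011100011001
Gen 4 (rule 193): 01000001101001000

Answer: 01000001101001000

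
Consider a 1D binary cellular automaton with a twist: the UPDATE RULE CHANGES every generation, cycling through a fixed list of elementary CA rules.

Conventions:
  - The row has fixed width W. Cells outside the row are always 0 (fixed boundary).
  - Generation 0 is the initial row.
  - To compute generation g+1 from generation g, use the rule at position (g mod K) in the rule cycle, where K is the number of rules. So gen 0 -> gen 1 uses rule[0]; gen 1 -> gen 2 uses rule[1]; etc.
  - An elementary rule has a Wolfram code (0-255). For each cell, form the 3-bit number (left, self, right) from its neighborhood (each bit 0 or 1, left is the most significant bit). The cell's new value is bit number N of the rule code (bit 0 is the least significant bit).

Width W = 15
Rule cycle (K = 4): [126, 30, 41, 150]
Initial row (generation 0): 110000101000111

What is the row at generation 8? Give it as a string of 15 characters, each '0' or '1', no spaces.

Answer: 110001011101011

Derivation:
Gen 0: 110000101000111
Gen 1 (rule 126): 111001111101101
Gen 2 (rule 30): 100111000001001
Gen 3 (rule 41): 000100011100000
Gen 4 (rule 150): 001110101010000
Gen 5 (rule 126): 011011111111000
Gen 6 (rule 30): 110010000000100
Gen 7 (rule 41): 100000111110001
Gen 8 (rule 150): 110001011101011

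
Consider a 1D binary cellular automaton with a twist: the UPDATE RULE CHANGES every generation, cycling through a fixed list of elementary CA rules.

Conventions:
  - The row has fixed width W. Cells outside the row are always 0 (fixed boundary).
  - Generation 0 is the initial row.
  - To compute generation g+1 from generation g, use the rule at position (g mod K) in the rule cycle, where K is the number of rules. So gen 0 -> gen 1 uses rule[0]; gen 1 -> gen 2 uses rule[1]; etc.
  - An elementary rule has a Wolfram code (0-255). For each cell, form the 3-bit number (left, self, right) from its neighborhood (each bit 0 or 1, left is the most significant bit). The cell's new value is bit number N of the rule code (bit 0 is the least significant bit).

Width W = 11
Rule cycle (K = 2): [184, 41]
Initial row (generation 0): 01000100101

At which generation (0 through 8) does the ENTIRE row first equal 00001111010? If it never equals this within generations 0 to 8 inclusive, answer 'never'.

Answer: never

Derivation:
Gen 0: 01000100101
Gen 1 (rule 184): 00100010010
Gen 2 (rule 41): 10001000000
Gen 3 (rule 184): 01000100000
Gen 4 (rule 41): 00010001111
Gen 5 (rule 184): 00001001110
Gen 6 (rule 41): 11100001000
Gen 7 (rule 184): 11010000100
Gen 8 (rule 41): 10100110001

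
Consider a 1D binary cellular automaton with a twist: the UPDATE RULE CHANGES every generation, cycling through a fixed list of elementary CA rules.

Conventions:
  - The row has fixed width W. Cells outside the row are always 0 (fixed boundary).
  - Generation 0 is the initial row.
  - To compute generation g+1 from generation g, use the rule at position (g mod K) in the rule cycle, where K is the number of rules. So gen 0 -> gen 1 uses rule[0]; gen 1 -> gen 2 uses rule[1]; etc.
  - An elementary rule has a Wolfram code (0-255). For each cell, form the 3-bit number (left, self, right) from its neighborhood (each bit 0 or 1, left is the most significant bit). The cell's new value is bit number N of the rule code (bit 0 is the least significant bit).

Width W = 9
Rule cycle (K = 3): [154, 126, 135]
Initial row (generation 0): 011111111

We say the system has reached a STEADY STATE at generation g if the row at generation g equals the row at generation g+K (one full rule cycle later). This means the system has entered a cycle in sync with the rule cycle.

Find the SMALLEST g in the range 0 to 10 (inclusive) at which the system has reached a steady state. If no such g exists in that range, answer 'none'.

Answer: none

Derivation:
Gen 0: 011111111
Gen 1 (rule 154): 111111110
Gen 2 (rule 126): 100000011
Gen 3 (rule 135): 101111100
Gen 4 (rule 154): 001111010
Gen 5 (rule 126): 011001111
Gen 6 (rule 135): 100010110
Gen 7 (rule 154): 010100101
Gen 8 (rule 126): 111111111
Gen 9 (rule 135): 011111110
Gen 10 (rule 154): 111111101
Gen 11 (rule 126): 100000111
Gen 12 (rule 135): 101111010
Gen 13 (rule 154): 001110001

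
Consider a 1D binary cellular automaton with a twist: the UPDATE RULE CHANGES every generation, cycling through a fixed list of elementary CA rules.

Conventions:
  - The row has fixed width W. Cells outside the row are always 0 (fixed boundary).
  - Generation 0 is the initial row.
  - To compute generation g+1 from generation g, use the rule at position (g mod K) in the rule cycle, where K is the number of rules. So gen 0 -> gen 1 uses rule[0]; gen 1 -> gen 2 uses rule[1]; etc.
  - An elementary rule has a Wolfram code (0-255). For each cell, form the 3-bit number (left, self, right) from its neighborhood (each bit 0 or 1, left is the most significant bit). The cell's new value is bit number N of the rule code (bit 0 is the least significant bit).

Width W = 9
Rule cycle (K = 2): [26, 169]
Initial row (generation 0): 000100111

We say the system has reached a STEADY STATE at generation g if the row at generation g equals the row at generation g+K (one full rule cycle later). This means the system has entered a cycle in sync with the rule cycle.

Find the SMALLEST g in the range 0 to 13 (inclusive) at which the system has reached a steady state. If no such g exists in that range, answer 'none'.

Gen 0: 000100111
Gen 1 (rule 26): 001011100
Gen 2 (rule 169): 100111001
Gen 3 (rule 26): 011100110
Gen 4 (rule 169): 011000100
Gen 5 (rule 26): 110101010
Gen 6 (rule 169): 101010100
Gen 7 (rule 26): 000000010
Gen 8 (rule 169): 111111000
Gen 9 (rule 26): 100000100
Gen 10 (rule 169): 001110001
Gen 11 (rule 26): 011001010
Gen 12 (rule 169): 010000100
Gen 13 (rule 26): 101001010
Gen 14 (rule 169): 010000100
Gen 15 (rule 26): 101001010

Answer: 12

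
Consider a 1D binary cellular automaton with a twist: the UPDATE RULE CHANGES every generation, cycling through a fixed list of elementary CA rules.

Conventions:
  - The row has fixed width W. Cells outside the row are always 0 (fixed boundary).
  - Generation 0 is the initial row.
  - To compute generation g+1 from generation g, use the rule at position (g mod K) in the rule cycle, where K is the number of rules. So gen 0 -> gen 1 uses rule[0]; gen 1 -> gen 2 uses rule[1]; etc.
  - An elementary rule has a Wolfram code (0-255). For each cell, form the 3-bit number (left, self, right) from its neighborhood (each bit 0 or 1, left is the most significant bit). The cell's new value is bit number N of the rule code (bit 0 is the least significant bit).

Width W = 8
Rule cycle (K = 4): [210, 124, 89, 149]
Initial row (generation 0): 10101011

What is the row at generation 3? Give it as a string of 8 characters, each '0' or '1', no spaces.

Answer: 11111100

Derivation:
Gen 0: 10101011
Gen 1 (rule 210): 00000001
Gen 2 (rule 124): 00000001
Gen 3 (rule 89): 11111100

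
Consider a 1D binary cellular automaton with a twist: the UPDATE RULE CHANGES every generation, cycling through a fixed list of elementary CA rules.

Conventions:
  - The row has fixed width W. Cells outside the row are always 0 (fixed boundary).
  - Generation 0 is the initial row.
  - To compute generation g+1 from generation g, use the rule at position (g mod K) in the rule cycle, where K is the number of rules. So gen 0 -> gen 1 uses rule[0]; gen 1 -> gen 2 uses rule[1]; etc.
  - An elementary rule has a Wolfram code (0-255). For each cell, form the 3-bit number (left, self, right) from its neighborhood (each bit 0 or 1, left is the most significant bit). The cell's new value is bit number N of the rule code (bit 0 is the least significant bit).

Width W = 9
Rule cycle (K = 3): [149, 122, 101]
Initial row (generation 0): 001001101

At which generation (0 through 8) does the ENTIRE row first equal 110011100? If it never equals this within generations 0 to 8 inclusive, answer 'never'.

Gen 0: 001001101
Gen 1 (rule 149): 101100001
Gen 2 (rule 122): 011110010
Gen 3 (rule 101): 000010010
Gen 4 (rule 149): 111011011
Gen 5 (rule 122): 101111111
Gen 6 (rule 101): 110000001
Gen 7 (rule 149): 001111101
Gen 8 (rule 122): 011000110

Answer: never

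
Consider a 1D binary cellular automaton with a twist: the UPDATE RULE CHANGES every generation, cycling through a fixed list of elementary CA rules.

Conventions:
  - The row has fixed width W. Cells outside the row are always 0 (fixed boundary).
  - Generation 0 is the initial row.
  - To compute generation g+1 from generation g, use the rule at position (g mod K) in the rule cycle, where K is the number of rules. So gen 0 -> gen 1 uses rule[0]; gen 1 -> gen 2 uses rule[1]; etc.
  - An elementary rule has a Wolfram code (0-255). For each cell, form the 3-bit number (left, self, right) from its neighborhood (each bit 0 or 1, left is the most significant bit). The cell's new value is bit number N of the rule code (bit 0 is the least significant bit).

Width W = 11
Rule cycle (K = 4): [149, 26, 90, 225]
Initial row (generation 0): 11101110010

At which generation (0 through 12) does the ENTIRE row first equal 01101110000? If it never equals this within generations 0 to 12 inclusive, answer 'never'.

Answer: never

Derivation:
Gen 0: 11101110010
Gen 1 (rule 149): 01000101011
Gen 2 (rule 26): 10101000010
Gen 3 (rule 90): 00000100101
Gen 4 (rule 225): 11110000010
Gen 5 (rule 149): 01101111011
Gen 6 (rule 26): 11001000010
Gen 7 (rule 90): 11110100101
Gen 8 (rule 225): 01111000010
Gen 9 (rule 149): 00110111011
Gen 10 (rule 26): 01100100010
Gen 11 (rule 90): 11111010101
Gen 12 (rule 225): 01111101010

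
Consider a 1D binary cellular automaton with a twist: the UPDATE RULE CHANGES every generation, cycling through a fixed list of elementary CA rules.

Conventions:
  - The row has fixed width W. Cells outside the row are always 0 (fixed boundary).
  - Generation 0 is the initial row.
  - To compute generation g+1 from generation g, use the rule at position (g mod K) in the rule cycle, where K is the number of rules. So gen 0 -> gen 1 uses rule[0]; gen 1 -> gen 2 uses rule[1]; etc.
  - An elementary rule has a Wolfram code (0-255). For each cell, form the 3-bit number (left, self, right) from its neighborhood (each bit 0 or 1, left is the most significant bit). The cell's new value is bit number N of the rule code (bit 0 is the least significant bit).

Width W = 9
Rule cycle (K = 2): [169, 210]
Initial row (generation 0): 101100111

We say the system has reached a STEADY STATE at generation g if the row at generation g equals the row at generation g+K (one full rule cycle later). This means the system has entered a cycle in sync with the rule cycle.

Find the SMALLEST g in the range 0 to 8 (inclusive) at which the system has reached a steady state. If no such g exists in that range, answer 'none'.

Gen 0: 101100111
Gen 1 (rule 169): 011000110
Gen 2 (rule 210): 101101011
Gen 3 (rule 169): 011010110
Gen 4 (rule 210): 101000011
Gen 5 (rule 169): 010011010
Gen 6 (rule 210): 101101001
Gen 7 (rule 169): 011010000
Gen 8 (rule 210): 101001000
Gen 9 (rule 169): 010000011
Gen 10 (rule 210): 101000101

Answer: none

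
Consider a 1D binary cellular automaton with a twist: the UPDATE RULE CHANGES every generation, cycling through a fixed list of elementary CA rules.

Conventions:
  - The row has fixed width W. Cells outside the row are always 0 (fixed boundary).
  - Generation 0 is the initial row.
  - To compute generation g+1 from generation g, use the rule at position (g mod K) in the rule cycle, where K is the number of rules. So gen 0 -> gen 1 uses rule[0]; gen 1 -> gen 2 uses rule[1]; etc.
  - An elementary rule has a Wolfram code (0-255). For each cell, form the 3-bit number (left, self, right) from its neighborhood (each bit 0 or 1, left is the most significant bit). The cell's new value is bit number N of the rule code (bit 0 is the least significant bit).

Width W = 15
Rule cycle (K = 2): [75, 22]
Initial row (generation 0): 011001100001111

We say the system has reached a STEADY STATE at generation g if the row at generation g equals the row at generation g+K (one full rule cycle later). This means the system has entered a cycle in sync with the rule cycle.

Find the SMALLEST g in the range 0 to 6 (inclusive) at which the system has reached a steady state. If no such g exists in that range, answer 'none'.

Gen 0: 011001100001111
Gen 1 (rule 75): 111011101111001
Gen 2 (rule 22): 000000000000111
Gen 3 (rule 75): 111111111111101
Gen 4 (rule 22): 000000000000001
Gen 5 (rule 75): 111111111111110
Gen 6 (rule 22): 000000000000001
Gen 7 (rule 75): 111111111111110
Gen 8 (rule 22): 000000000000001

Answer: 4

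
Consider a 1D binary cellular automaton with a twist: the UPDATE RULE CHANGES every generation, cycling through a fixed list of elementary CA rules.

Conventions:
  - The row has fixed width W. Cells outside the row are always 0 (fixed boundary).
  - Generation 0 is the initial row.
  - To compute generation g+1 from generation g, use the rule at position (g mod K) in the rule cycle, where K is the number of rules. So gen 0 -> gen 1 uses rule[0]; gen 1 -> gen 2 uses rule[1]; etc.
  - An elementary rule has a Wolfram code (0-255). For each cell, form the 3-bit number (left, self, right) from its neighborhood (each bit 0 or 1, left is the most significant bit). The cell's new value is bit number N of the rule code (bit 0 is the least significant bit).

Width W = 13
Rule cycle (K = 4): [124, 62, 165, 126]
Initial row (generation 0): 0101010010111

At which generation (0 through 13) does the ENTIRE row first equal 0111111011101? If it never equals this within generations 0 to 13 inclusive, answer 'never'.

Gen 0: 0101010010111
Gen 1 (rule 124): 0111111011101
Gen 2 (rule 62): 1100000110011
Gen 3 (rule 165): 0001110000000
Gen 4 (rule 126): 0011011000000
Gen 5 (rule 124): 0011111100000
Gen 6 (rule 62): 0110000010000
Gen 7 (rule 165): 0000111010111
Gen 8 (rule 126): 0001101111101
Gen 9 (rule 124): 0001111000111
Gen 10 (rule 62): 0011000101100
Gen 11 (rule 165): 1000010110001
Gen 12 (rule 126): 1100111111011
Gen 13 (rule 124): 1110100001111

Answer: 1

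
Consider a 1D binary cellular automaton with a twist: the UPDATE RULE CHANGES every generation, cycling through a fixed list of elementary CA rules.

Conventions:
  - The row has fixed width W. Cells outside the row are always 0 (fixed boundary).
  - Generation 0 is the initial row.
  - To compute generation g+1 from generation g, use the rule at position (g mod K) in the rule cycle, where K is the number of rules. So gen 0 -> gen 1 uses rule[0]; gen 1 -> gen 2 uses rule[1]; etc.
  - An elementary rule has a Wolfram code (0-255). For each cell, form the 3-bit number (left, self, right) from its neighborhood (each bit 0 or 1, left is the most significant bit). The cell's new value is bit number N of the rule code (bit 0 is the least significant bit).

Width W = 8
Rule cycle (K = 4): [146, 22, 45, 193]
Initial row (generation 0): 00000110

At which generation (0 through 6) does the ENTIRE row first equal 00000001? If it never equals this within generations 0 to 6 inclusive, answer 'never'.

Gen 0: 00000110
Gen 1 (rule 146): 00001001
Gen 2 (rule 22): 00011111
Gen 3 (rule 45): 11010000
Gen 4 (rule 193): 01000111
Gen 5 (rule 146): 10101010
Gen 6 (rule 22): 10101011

Answer: never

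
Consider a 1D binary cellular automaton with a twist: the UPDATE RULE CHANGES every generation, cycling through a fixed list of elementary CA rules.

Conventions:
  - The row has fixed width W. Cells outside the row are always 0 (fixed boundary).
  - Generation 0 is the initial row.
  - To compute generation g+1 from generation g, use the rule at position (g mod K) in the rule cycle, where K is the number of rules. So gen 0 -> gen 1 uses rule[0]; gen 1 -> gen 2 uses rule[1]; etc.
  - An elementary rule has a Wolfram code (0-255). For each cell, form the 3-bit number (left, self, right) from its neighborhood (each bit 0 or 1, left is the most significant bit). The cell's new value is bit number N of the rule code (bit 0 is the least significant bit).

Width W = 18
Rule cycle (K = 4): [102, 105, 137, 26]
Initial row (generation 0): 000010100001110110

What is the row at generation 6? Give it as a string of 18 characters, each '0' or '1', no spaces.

Gen 0: 000010100001110110
Gen 1 (rule 102): 000111100010011010
Gen 2 (rule 105): 110100101000011100
Gen 3 (rule 137): 100000000011011001
Gen 4 (rule 26): 010000000110010110
Gen 5 (rule 102): 110000001010111010
Gen 6 (rule 105): 110111100101101100

Answer: 110111100101101100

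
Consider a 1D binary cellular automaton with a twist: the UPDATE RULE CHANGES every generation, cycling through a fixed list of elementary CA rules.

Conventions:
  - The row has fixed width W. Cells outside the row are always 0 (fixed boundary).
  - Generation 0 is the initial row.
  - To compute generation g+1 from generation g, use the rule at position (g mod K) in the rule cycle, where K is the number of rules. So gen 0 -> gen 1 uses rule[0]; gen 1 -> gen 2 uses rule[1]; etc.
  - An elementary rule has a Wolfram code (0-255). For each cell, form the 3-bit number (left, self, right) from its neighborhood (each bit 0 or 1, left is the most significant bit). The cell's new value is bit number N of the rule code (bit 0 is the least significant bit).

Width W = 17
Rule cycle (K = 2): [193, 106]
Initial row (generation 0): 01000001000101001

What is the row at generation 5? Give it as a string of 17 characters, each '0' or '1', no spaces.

Gen 0: 01000001000101001
Gen 1 (rule 193): 00011100010000000
Gen 2 (rule 106): 00110100100000000
Gen 3 (rule 193): 10010000001111111
Gen 4 (rule 106): 00100000011000001
Gen 5 (rule 193): 10001111001011100

Answer: 10001111001011100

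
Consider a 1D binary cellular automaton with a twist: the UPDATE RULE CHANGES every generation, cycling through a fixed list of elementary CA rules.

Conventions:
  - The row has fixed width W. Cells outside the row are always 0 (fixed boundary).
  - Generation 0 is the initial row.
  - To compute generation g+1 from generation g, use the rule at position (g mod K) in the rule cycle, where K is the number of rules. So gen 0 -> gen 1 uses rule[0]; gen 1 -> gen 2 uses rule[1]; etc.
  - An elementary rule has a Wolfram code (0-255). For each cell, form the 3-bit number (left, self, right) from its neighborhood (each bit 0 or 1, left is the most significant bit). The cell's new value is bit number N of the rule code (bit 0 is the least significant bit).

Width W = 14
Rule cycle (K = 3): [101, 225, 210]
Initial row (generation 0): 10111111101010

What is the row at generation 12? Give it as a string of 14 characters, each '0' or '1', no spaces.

Answer: 10110010100010

Derivation:
Gen 0: 10111111101010
Gen 1 (rule 101): 11000000111110
Gen 2 (rule 225): 01011110011110
Gen 3 (rule 210): 10001111101111
Gen 4 (rule 101): 10100000110001
Gen 5 (rule 225): 01001110010100
Gen 6 (rule 210): 10110111100010
Gen 7 (rule 101): 11011000101010
Gen 8 (rule 225): 01101010010100
Gen 9 (rule 210): 10100001100010
Gen 10 (rule 101): 11101100101010
Gen 11 (rule 225): 01110100010100
Gen 12 (rule 210): 10110010100010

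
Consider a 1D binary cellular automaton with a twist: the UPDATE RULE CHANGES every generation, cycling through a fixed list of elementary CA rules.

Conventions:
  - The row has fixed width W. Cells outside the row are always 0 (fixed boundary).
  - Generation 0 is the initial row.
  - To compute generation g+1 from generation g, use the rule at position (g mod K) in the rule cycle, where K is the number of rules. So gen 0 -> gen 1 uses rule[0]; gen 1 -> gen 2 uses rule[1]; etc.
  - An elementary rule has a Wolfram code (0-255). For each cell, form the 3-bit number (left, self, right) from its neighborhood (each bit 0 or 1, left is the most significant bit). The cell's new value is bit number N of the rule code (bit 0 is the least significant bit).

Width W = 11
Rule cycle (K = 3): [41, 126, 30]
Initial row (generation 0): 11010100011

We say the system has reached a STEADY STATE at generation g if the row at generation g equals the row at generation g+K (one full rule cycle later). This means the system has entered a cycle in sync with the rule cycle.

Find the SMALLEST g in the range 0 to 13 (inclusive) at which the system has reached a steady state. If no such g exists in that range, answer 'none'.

Gen 0: 11010100011
Gen 1 (rule 41): 10101001010
Gen 2 (rule 126): 11111111111
Gen 3 (rule 30): 10000000000
Gen 4 (rule 41): 00111111111
Gen 5 (rule 126): 01100000001
Gen 6 (rule 30): 11010000011
Gen 7 (rule 41): 10100111010
Gen 8 (rule 126): 11111101111
Gen 9 (rule 30): 10000001000
Gen 10 (rule 41): 00111100011
Gen 11 (rule 126): 01100110111
Gen 12 (rule 30): 11011100100
Gen 13 (rule 41): 10110000001
Gen 14 (rule 126): 11111000011
Gen 15 (rule 30): 10000100110
Gen 16 (rule 41): 00110000100

Answer: none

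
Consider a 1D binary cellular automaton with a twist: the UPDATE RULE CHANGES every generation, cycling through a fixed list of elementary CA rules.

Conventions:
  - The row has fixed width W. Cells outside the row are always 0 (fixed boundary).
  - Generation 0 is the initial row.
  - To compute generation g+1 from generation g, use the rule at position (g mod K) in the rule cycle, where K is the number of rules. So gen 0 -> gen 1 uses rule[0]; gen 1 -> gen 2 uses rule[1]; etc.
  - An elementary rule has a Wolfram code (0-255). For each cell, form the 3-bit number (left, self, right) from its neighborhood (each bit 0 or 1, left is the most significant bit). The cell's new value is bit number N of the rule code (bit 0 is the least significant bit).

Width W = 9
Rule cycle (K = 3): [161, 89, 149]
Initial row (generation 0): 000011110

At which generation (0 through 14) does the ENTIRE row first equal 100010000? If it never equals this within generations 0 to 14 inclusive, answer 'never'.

Answer: never

Derivation:
Gen 0: 000011110
Gen 1 (rule 161): 111001100
Gen 2 (rule 89): 101101111
Gen 3 (rule 149): 100000110
Gen 4 (rule 161): 001110000
Gen 5 (rule 89): 101011111
Gen 6 (rule 149): 101001110
Gen 7 (rule 161): 010000100
Gen 8 (rule 89): 001110011
Gen 9 (rule 149): 100101000
Gen 10 (rule 161): 000010011
Gen 11 (rule 89): 111001011
Gen 12 (rule 149): 010101000
Gen 13 (rule 161): 001010011
Gen 14 (rule 89): 100001011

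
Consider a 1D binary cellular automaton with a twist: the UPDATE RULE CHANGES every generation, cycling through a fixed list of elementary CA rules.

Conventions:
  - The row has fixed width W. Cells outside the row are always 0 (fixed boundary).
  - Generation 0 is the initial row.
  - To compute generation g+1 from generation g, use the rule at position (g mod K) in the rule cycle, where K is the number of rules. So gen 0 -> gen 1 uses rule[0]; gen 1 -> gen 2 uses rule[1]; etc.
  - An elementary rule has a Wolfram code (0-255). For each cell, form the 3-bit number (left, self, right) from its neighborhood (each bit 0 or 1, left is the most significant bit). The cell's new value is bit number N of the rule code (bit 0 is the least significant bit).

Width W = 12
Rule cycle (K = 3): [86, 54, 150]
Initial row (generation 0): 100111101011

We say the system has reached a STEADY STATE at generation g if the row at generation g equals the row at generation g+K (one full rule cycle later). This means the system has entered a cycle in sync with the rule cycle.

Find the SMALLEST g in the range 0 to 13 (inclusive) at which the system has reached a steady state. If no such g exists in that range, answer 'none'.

Answer: none

Derivation:
Gen 0: 100111101011
Gen 1 (rule 86): 111000101001
Gen 2 (rule 54): 000101111111
Gen 3 (rule 150): 001100111110
Gen 4 (rule 86): 010111000011
Gen 5 (rule 54): 111000100100
Gen 6 (rule 150): 010101111110
Gen 7 (rule 86): 110100000011
Gen 8 (rule 54): 001110000100
Gen 9 (rule 150): 010101001110
Gen 10 (rule 86): 110101110011
Gen 11 (rule 54): 001110001100
Gen 12 (rule 150): 010101010010
Gen 13 (rule 86): 110101011111
Gen 14 (rule 54): 001111100000
Gen 15 (rule 150): 010111010000
Gen 16 (rule 86): 110001011000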